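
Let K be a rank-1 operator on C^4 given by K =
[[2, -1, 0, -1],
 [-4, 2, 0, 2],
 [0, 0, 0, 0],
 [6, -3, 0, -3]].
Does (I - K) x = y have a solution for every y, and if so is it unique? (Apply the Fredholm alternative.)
(I - K) is singular (det(I - K) = 0, i.e. 1 ∈ sigma(K)). (I - K) x = y is solvable iff y ⊥ ker((I - K)^*) = span{(2, -1, 0, -1)}, i.e. iff 2y_1 - y_2 - y_4 = 0. When solvable, the solutions are x = y + c·(1, -2, 0, 3), c arbitrary (ker(I - K) = span{(1, -2, 0, 3)}, dimension 1).

K has rank 1, so it is an outer product K = u v^T: every row of K is a multiple of one row vector. Reading off the entries, u = (1, -2, 0, 3) and v = (2, -1, 0, -1) (row i of K equals u_i·v^T). A rank-one matrix u v^T satisfies K u = u (v·u) and kills the (3)-dimensional subspace v^⊥, so its characteristic polynomial is lambda^3 (lambda - v·u) with v·u = tr K = 1. Hence the eigenvalues of I - K are 1 (multiplicity 3) and 1 - (1) = 0, so det(I - K) = 0. (Direct check: I - K =
[[-1, 1, 0, 1],
 [4, -1, 0, -2],
 [0, 0, 1, 0],
 [-6, 3, 0, 4]]
has determinant 0.) So 1 is an eigenvalue of K and (I - K) is not invertible. The finite-dimensional Fredholm alternative says: either (I - K) is invertible, or ker(I - K) ≠ {0} and then range(I - K) = ker((I - K)^*)^⊥, with dim ker(I - K) = dim ker((I - K)^*). We are in the second case, so we need both kernels. Kernel of I - K: (I - K) u = u - u (v·u) = u - u = 0, so ker(I - K) = span{u} = span{(1, -2, 0, 3)} (it is exactly 1-dimensional because rank(I - K) = 3). Kernel of the adjoint: K is real, so (I - K)^* = I - K^T = I - v u^T, and (I - v u^T) v = v - v (u·v) = 0; hence ker((I - K)^*) = span{v} = span{(2, -1, 0, -1)}. Therefore (I - K) x = y is solvable iff <y, v> = 0, i.e. iff 2y_1 - y_2 - y_4 = 0. When this holds, K y = u (v·y) = 0, so (I - K) y = y and x = y is a particular solution; the full solution set is the line x = y + c·u = y + c·(1, -2, 0, 3), c ∈ C.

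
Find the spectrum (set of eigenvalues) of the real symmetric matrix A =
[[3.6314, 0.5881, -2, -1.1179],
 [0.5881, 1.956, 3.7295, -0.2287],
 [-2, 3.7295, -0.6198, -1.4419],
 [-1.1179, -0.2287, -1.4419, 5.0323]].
sigma(A) ≈ {-4, 3, 5, 6}

A is real symmetric, so its spectrum consists of real eigenvalues. Expanding the characteristic polynomial of the displayed matrix gives
  det(λ I - A) = p(λ) = λ^4 + (-10)λ^3 + (7)λ^2 + (162.0022)λ + (-360.0018).
Solving p(λ) = 0 yields eigenvalues ≈ -4, 3, 5, 6. (A is shown rounded to 4 decimals, so these recover the underlying integer eigenvalues to within that precision.)
Verification: the trace of A = 10 equals the sum of eigenvalues 10, and det(A) ≈ -360.0018 matches the eigenvalue product -360.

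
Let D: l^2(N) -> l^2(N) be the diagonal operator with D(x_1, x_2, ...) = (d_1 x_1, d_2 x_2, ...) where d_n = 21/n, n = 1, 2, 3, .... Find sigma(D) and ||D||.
sigma(D) = {21/n : n ≥ 1} ∪ {0}; ||D|| = 21

A bounded diagonal operator on l^2 with diagonal entries d_n has spectrum equal to the closure of {d_n : n ≥ 1}: every d_n is an eigenvalue (with eigenvector e_n), so {d_n} ⊂ sigma(D); the spectrum is closed, so its closure is too; and for lambda not in the closure, (D - lambda I) has bounded inverse (the diagonal entries 1/(d_n - lambda) are bounded). For our sequence d_n = 21/n, n = 1, 2, 3, ...:
  - {d_n} = {21/n : n ≥ 1}; the only limit point is 0
  - closure = {21/n : n ≥ 1} ∪ {0}
For the norm: a diagonal operator has ||D|| = sup_n |d_n|. Here d_n = 21/n is positive and decreasing, so sup_n |d_n| = d_1 = 21. So ||D|| = 21.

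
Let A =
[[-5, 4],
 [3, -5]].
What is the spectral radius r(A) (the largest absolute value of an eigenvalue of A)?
r(A) = (10 + sqrt(48))/2 ≈ 8.4641

The eigenvalues of A are the roots of its characteristic polynomial. With M = A (coefficients from the trace and determinant):
  p(λ) = det(λ I - M) = λ^2 + 10λ + 13.
For λ^2 + 10λ + 13 the discriminant is 48. It is nonnegative but not a perfect square, so the roots are real and irrational: λ = (-10 ± sqrt(48))/2 ≈ -1.5359, -8.4641.
Thus the eigenvalues (to 4 decimals) are -1.5359 (modulus 1.5359); -8.4641 (modulus 8.4641). The spectral radius is the largest modulus: r(A) = (10 + sqrt(48))/2 ≈ 8.4641. (Cross-check: r(A) ≤ ||A||_2 ≈ 8.5249; equality holds whenever A is normal, though it can also hold for some non-normal A.)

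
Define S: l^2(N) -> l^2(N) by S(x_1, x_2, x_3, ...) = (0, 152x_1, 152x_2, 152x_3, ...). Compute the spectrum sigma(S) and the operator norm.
sigma(S) = closed disk {z in C : |z| ≤ 152}; ||S|| = 152

Note S = 152·U where U is the unit right shift (U x)_k = x_{k-1} (with x_0 := 0); so ||S|| = 152||U|| and sigma(S) = 152·sigma(U). ||S x||^2 = sum_{k≥1} |152x_k|^2 = 23104||x||^2, so ||S|| = 152 and sigma(S) ⊂ {|z| ≤ 152}. For any |lambda| < 152, the equation (S - lambda I) x = 0 forces x_1 = 0, then 152x_k = lambda x_{k+1} ⇒ x = 0, so S has no eigenvalues. But (S - lambda I) is not surjective for |lambda| < 152: solving (S - lambda I) x = e_1 would require x_n proportional to (lambda/152)^(-n), which is not in l^2. So every |lambda| < 152 lies in the residual spectrum. The boundary |lambda| = 152 is in the approximate point spectrum (the spectrum is closed). Hence sigma(S) is the closed disk of radius 152.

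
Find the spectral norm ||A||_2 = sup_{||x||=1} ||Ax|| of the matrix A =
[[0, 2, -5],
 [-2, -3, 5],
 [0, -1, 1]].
||A||_2 ≈ 8.1593 (= sqrt(largest eigenvalue of A^T A))

||A||_2 = sigma_max(A) = sqrt(lambda_max(A^T A)). Form the symmetric matrix M = A^T A =
[[4, 6, -10],
 [6, 14, -26],
 [-10, -26, 51]].
Its characteristic polynomial (trace, sum of principal 2x2 minors, determinant of M give the coefficients) is
  p(λ) = det(λ I - M) = λ^3 - 69λ^2 + 162λ - 36.
No integer candidate from the rational root theorem (±divisors of 36) is a root, so the roots are irrational. The cubic discriminant is Δ = 67844628 > 0, so there are three distinct real roots. p(0) = -36 and p(1) = 58 have opposite signs, so a root lies in (0, 1); Newton's method refines it to λ ≈ 0.2484. p(2) = 20 and p(3) = -144 have opposite signs, so a root lies in (2, 3); Newton's method refines it to λ ≈ 2.1768. p(66) = -2412 and p(67) = 1840 have opposite signs, so a root lies in (66, 67); Newton's method refines it to λ ≈ 66.5748. Check (Vieta): the three roots sum to 69, matching tr M = 69.
So the eigenvalues of A^T A are ≈ 0.2484, 2.1768, 66.5748 (all ≥ 0, as they must be for A^T A). The largest is λ_max ≈ 66.5748, hence ||A||_2 = sqrt(λ_max) ≈ 8.1593.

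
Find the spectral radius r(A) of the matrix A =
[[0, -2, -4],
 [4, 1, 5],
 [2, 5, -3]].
r(A) ≈ 6.5433

The eigenvalues of A are the roots of its characteristic polynomial. With M = A (coefficients from the trace, the sum of principal 2x2 minors, and det A):
  p(λ) = det(λ I - M) = λ^3 + 2λ^2 - 12λ + 116.
No integer candidate from the rational root theorem (±divisors of 116) is a root, so the roots are irrational. The cubic discriminant is Δ = -409648 < 0, so there is one real root and a complex-conjugate pair. p(-7) = -45 and p(-6) = 44 have opposite signs, so a root lies in (-7, -6); Newton's method refines it to λ ≈ -6.5433. Dividing out (λ - (-6.5433)) leaves approximately λ^2 - 4.5433λ + 17.7281. For λ^2 - 4.5433λ + 17.7281 the discriminant is -50.2708. It is negative, so the remaining roots are the complex-conjugate pair λ ≈ 2.2716 ± 3.5451i. Their product equals the constant term, so |λ|^2 ≈ 17.7281 and |λ| ≈ 4.2105.
Thus the eigenvalues (to 4 decimals) are -6.5433 (modulus 6.5433); 2.2716 ± 3.5451i (modulus 4.2105). The spectral radius is the largest modulus: r(A) ≈ 6.5433. (Cross-check: r(A) ≤ ||A||_2 ≈ 7.4845; equality holds whenever A is normal, though it can also hold for some non-normal A.)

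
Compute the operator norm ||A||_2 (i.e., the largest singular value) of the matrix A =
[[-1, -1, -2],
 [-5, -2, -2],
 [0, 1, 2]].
||A||_2 ≈ 6.2069 (= sqrt(largest eigenvalue of A^T A))

||A||_2 = sigma_max(A) = sqrt(lambda_max(A^T A)). Form the symmetric matrix M = A^T A =
[[26, 11, 12],
 [11, 6, 8],
 [12, 8, 12]].
Its characteristic polynomial (trace, sum of principal 2x2 minors, determinant of M give the coefficients) is
  p(λ) = det(λ I - M) = λ^3 - 44λ^2 + 211λ - 4.
No integer candidate from the rational root theorem (±divisors of 4) is a root, so the roots are irrational. The cubic discriminant is Δ = 47922004 > 0, so there are three distinct real roots. p(0) = -4 and p(1) = 164 have opposite signs, so a root lies in (0, 1); Newton's method refines it to λ ≈ 0.019. p(5) = 76 and p(6) = -106 have opposite signs, so a root lies in (5, 6); Newton's method refines it to λ ≈ 5.4551. p(38) = -650 and p(39) = 620 have opposite signs, so a root lies in (38, 39); Newton's method refines it to λ ≈ 38.5259. Check (Vieta): the three roots sum to 44, matching tr M = 44.
So the eigenvalues of A^T A are ≈ 0.019, 5.4551, 38.5259 (all ≥ 0, as they must be for A^T A). The largest is λ_max ≈ 38.5259, hence ||A||_2 = sqrt(λ_max) ≈ 6.2069.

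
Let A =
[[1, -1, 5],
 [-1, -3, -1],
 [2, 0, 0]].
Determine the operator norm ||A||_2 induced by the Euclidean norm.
||A||_2 ≈ 5.27 (= sqrt(largest eigenvalue of A^T A))

||A||_2 = sigma_max(A) = sqrt(lambda_max(A^T A)). Form the symmetric matrix M = A^T A =
[[6, 2, 6],
 [2, 10, -2],
 [6, -2, 26]].
Its characteristic polynomial (trace, sum of principal 2x2 minors, determinant of M give the coefficients) is
  p(λ) = det(λ I - M) = λ^3 - 42λ^2 + 432λ - 1024.
No integer candidate from the rational root theorem (±divisors of 1024) is a root, so the roots are irrational. The cubic discriminant is Δ = 9372672 > 0, so there are three distinct real roots. p(3) = -79 and p(4) = 96 have opposite signs, so a root lies in (3, 4); Newton's method refines it to λ ≈ 3.4078. p(10) = 96 and p(11) = -23 have opposite signs, so a root lies in (10, 11); Newton's method refines it to λ ≈ 10.8194. p(27) = -295 and p(28) = 96 have opposite signs, so a root lies in (27, 28); Newton's method refines it to λ ≈ 27.7728. Check (Vieta): the three roots sum to 42, matching tr M = 42.
So the eigenvalues of A^T A are ≈ 3.4078, 10.8194, 27.7728 (all ≥ 0, as they must be for A^T A). The largest is λ_max ≈ 27.7728, hence ||A||_2 = sqrt(λ_max) ≈ 5.27.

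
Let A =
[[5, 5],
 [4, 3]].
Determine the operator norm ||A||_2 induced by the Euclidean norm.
||A||_2 = sqrt((75 + sqrt(5525))/2) ≈ 8.6409 (= sqrt(largest eigenvalue of A^T A))

||A||_2 = sigma_max(A) = sqrt(lambda_max(A^T A)). Form the symmetric matrix M = A^T A =
[[41, 37],
 [37, 34]].
Its characteristic polynomial (trace, determinant of M give the coefficients) is
  p(λ) = det(λ I - M) = λ^2 - 75λ + 25.
For λ^2 - 75λ + 25 the discriminant is 5525. It is nonnegative but not a perfect square, so the roots are real and irrational: λ = (75 ± sqrt(5525))/2 ≈ 74.6652, 0.3348.
So the eigenvalues of A^T A are ≈ 0.3348, 74.6652 (all ≥ 0, as they must be for A^T A). The largest is λ_max = (75 + sqrt(5525))/2 ≈ 74.6652, hence ||A||_2 = sqrt(λ_max) = sqrt((75 + sqrt(5525))/2) ≈ 8.6409.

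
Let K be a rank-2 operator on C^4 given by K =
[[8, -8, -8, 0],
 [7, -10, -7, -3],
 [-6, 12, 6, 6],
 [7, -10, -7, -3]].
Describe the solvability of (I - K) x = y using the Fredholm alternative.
(I - K) is singular (det(I - K) = 0, i.e. 1 ∈ sigma(K)). (I - K) x = y is solvable iff y ⊥ ker((I - K)^*) = span{(-7, 10, 7, 3)}, i.e. iff -7y_1 + 10y_2 + 7y_3 + 3y_4 = 0. When solvable, x is determined up to adding multiples of (8, 1, 6, 1) (ker(I - K) = span{(8, 1, 6, 1)}, dimension 1).

K has rank 2 and factors as K = U V^T = u1 v1^T + u2 v2^T with u1 = (-3, -3, 3, -3), v1 = (-3, 2, 3, -1), u2 = (-1, -2, 3, -2), v2 = (1, 2, -1, 3) (multiplying out reproduces the displayed K). The nonzero eigenvalues of U V^T coincide with those of the 2 x 2 matrix G = V^T U = [[v1·u1, v1·u2], [v2·u1, v2·u2]] = [[15, 10], [-21, -14]], and by the Sylvester determinant identity det(I_4 - U V^T) = det(I_2 - V^T U) = det([[-14, -10], [21, 15]]) = (-14)(15) - (-10)(21) = 0. (Direct check: I - K =
[[-7, 8, 8, 0],
 [-7, 11, 7, 3],
 [6, -12, -5, -6],
 [-7, 10, 7, 4]]
has determinant 0.) So 1 is an eigenvalue of K and (I - K) is not invertible. The finite-dimensional Fredholm alternative says: either (I - K) is invertible, or ker(I - K) ≠ {0} and then range(I - K) = ker((I - K)^*)^⊥, with dim ker(I - K) = dim ker((I - K)^*). We are in the second case, so we compute both kernels via the 2 x 2 reduction. If (I - U V^T) x = 0 then x = U (V^T x) lies in the column space of U; writing x = U b gives U (I_2 - G) b = 0, and since u1, u2 are independent, (I_2 - G) b = 0. With I_2 - G = [[-14, -10], [21, 15]] (singular, as its determinant is 0) a null vector is b = (-5, 7), so ker(I - K) = span{-5·u1 + (7)·u2} = span{(8, 1, 6, 1)}. For the adjoint, (I - K)^* = I - K^T = I - V U^T, and the same argument gives ker((I - K)^*) = {V a : (I_2 - G)^T a = 0}; (I_2 - G)^T = [[-14, 21], [-10, 15]] has null vector a = (3, 2), so ker((I - K)^*) = span{3·v1 + (2)·v2} = span{(-7, 10, 7, 3)}. (Both kernels are 1-dimensional, matching rank(I - K) = 3.) Therefore (I - K) x = y is solvable iff <y, (-7, 10, 7, 3)> = 0, i.e. iff -7y_1 + 10y_2 + 7y_3 + 3y_4 = 0; when solvable the solution set is the line x_p + c·(8, 1, 6, 1), c ∈ C.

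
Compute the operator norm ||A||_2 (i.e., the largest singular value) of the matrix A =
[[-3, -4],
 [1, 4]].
||A||_2 = sqrt((42 + sqrt(1508))/2) ≈ 6.3574 (= sqrt(largest eigenvalue of A^T A))

||A||_2 = sigma_max(A) = sqrt(lambda_max(A^T A)). Form the symmetric matrix M = A^T A =
[[10, 16],
 [16, 32]].
Its characteristic polynomial (trace, determinant of M give the coefficients) is
  p(λ) = det(λ I - M) = λ^2 - 42λ + 64.
For λ^2 - 42λ + 64 the discriminant is 1508. It is nonnegative but not a perfect square, so the roots are real and irrational: λ = (42 ± sqrt(1508))/2 ≈ 40.4165, 1.5835.
So the eigenvalues of A^T A are ≈ 1.5835, 40.4165 (all ≥ 0, as they must be for A^T A). The largest is λ_max = (42 + sqrt(1508))/2 ≈ 40.4165, hence ||A||_2 = sqrt(λ_max) = sqrt((42 + sqrt(1508))/2) ≈ 6.3574.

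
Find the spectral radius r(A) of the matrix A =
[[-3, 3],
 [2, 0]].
r(A) = (3 + sqrt(33))/2 ≈ 4.3723

The eigenvalues of A are the roots of its characteristic polynomial. With M = A (coefficients from the trace and determinant):
  p(λ) = det(λ I - M) = λ^2 + 3λ - 6.
For λ^2 + 3λ - 6 the discriminant is 33. It is nonnegative but not a perfect square, so the roots are real and irrational: λ = (-3 ± sqrt(33))/2 ≈ 1.3723, -4.3723.
Thus the eigenvalues (to 4 decimals) are 1.3723 (modulus 1.3723); -4.3723 (modulus 4.3723). The spectral radius is the largest modulus: r(A) = (3 + sqrt(33))/2 ≈ 4.3723. (Cross-check: r(A) ≤ ||A||_2 ≈ 4.4966; equality holds whenever A is normal, though it can also hold for some non-normal A.)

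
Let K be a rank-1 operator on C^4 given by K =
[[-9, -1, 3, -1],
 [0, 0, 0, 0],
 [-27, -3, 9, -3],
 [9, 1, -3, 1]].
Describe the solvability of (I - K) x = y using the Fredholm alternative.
(I - K) is singular (det(I - K) = 0, i.e. 1 ∈ sigma(K)). (I - K) x = y is solvable iff y ⊥ ker((I - K)^*) = span{(-9, -1, 3, -1)}, i.e. iff -9y_1 - y_2 + 3y_3 - y_4 = 0. When solvable, the solutions are x = y + c·(1, 0, 3, -1), c arbitrary (ker(I - K) = span{(1, 0, 3, -1)}, dimension 1).

K has rank 1, so it is an outer product K = u v^T: every row of K is a multiple of one row vector. Reading off the entries, u = (1, 0, 3, -1) and v = (-9, -1, 3, -1) (row i of K equals u_i·v^T). A rank-one matrix u v^T satisfies K u = u (v·u) and kills the (3)-dimensional subspace v^⊥, so its characteristic polynomial is lambda^3 (lambda - v·u) with v·u = tr K = 1. Hence the eigenvalues of I - K are 1 (multiplicity 3) and 1 - (1) = 0, so det(I - K) = 0. (Direct check: I - K =
[[10, 1, -3, 1],
 [0, 1, 0, 0],
 [27, 3, -8, 3],
 [-9, -1, 3, 0]]
has determinant 0.) So 1 is an eigenvalue of K and (I - K) is not invertible. The finite-dimensional Fredholm alternative says: either (I - K) is invertible, or ker(I - K) ≠ {0} and then range(I - K) = ker((I - K)^*)^⊥, with dim ker(I - K) = dim ker((I - K)^*). We are in the second case, so we need both kernels. Kernel of I - K: (I - K) u = u - u (v·u) = u - u = 0, so ker(I - K) = span{u} = span{(1, 0, 3, -1)} (it is exactly 1-dimensional because rank(I - K) = 3). Kernel of the adjoint: K is real, so (I - K)^* = I - K^T = I - v u^T, and (I - v u^T) v = v - v (u·v) = 0; hence ker((I - K)^*) = span{v} = span{(-9, -1, 3, -1)}. Therefore (I - K) x = y is solvable iff <y, v> = 0, i.e. iff -9y_1 - y_2 + 3y_3 - y_4 = 0. When this holds, K y = u (v·y) = 0, so (I - K) y = y and x = y is a particular solution; the full solution set is the line x = y + c·u = y + c·(1, 0, 3, -1), c ∈ C.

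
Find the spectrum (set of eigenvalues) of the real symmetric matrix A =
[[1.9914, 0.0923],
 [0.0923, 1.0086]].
sigma(A) ≈ {1, 2}

A is real symmetric, so its spectrum consists of real eigenvalues. Expanding the characteristic polynomial of the displayed matrix gives
  det(λ I - A) = p(λ) = λ^2 + (-3)λ + (2).
Solving p(λ) = 0 yields eigenvalues ≈ 1, 2. (A is shown rounded to 4 decimals, so these recover the underlying integer eigenvalues to within that precision.)
Verification: the trace of A = 3 equals the sum of eigenvalues 3, and det(A) ≈ 2.0000 matches the eigenvalue product 2.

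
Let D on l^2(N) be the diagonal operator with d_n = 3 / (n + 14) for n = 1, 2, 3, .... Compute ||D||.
||D|| = 1/5 (attained at n = 1)

For D diagonal, ||D|| = sup_n |d_n| = sup_n 3/(n + 14). This is positive and strictly decreasing in n, so the supremum is attained at n = 1: d_1 = 3/(1 + 14) = 1/5. Hence ||D|| = 1/5.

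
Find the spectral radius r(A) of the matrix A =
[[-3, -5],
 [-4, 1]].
r(A) = (2 + sqrt(96))/2 ≈ 5.899

The eigenvalues of A are the roots of its characteristic polynomial. With M = A (coefficients from the trace and determinant):
  p(λ) = det(λ I - M) = λ^2 + 2λ - 23.
For λ^2 + 2λ - 23 the discriminant is 96. It is nonnegative but not a perfect square, so the roots are real and irrational: λ = (-2 ± sqrt(96))/2 ≈ 3.899, -5.899.
Thus the eigenvalues (to 4 decimals) are 3.899 (modulus 3.899); -5.899 (modulus 5.899). The spectral radius is the largest modulus: r(A) = (2 + sqrt(96))/2 ≈ 5.899. (Cross-check: r(A) ≤ ||A||_2 ≈ 6.0425; equality holds whenever A is normal, though it can also hold for some non-normal A.)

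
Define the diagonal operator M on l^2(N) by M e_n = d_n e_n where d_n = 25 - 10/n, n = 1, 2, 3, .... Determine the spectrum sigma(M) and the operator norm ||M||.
sigma(M) = {25 - 10/n : n ≥ 1} ∪ {25}; ||M|| = 25

A bounded diagonal operator on l^2 with diagonal entries d_n has spectrum equal to the closure of {d_n : n ≥ 1}: every d_n is an eigenvalue (with eigenvector e_n), so {d_n} ⊂ sigma(M); the spectrum is closed, so its closure is too; and for lambda not in the closure, (M - lambda I) has bounded inverse (the diagonal entries 1/(d_n - lambda) are bounded). For our sequence d_n = 25 - 10/n, n = 1, 2, 3, ...:
  - {d_n} = {25 - 10/n : n ≥ 1}; the only limit point is 25
  - closure = {25 - 10/n : n ≥ 1} ∪ {25}
For the norm: a diagonal operator has ||M|| = sup_n |d_n|. Here d_n = 25 - 10/n increases monotonically from d_1 = 15 toward 25, with all terms in [15, 25); so sup_n |d_n| = 25 (the supremum is the limit, not attained). So ||M|| = 25.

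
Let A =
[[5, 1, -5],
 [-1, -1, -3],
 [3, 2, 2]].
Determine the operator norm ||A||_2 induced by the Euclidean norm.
||A||_2 ≈ 7.3179 (= sqrt(largest eigenvalue of A^T A))

||A||_2 = sigma_max(A) = sqrt(lambda_max(A^T A)). Form the symmetric matrix M = A^T A =
[[35, 12, -16],
 [12, 6, 2],
 [-16, 2, 38]].
Its characteristic polynomial (trace, sum of principal 2x2 minors, determinant of M give the coefficients) is
  p(λ) = det(λ I - M) = λ^3 - 79λ^2 + 1364λ - 64.
No integer candidate from the rational root theorem (±divisors of 64) is a root, so the roots are irrational. The cubic discriminant is Δ = 1458295696 > 0, so there are three distinct real roots. p(0) = -64 and p(1) = 1222 have opposite signs, so a root lies in (0, 1); Newton's method refines it to λ ≈ 0.047. p(25) = 286 and p(26) = -428 have opposite signs, so a root lies in (25, 26); Newton's method refines it to λ ≈ 25.4014. p(53) = -806 and p(54) = 692 have opposite signs, so a root lies in (53, 54); Newton's method refines it to λ ≈ 53.5515. Check (Vieta): the three roots sum to 79, matching tr M = 79.
So the eigenvalues of A^T A are ≈ 0.047, 25.4014, 53.5515 (all ≥ 0, as they must be for A^T A). The largest is λ_max ≈ 53.5515, hence ||A||_2 = sqrt(λ_max) ≈ 7.3179.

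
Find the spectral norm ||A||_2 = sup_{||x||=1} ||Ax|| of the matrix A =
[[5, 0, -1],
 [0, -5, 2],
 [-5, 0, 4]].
||A||_2 ≈ 8.065 (= sqrt(largest eigenvalue of A^T A))

||A||_2 = sigma_max(A) = sqrt(lambda_max(A^T A)). Form the symmetric matrix M = A^T A =
[[50, 0, -25],
 [0, 25, -10],
 [-25, -10, 21]].
Its characteristic polynomial (trace, sum of principal 2x2 minors, determinant of M give the coefficients) is
  p(λ) = det(λ I - M) = λ^3 - 96λ^2 + 2100λ - 5625.
No integer candidate from the rational root theorem (±divisors of 5625) is a root, so the roots are irrational. The cubic discriminant is Δ = 3249703125 > 0, so there are three distinct real roots. p(3) = -162 and p(4) = 1303 have opposite signs, so a root lies in (3, 4); Newton's method refines it to λ ≈ 3.1051. p(27) = 774 and p(28) = -137 have opposite signs, so a root lies in (27, 28); Newton's method refines it to λ ≈ 27.8514. p(65) = -100 and p(66) = 2295 have opposite signs, so a root lies in (65, 66); Newton's method refines it to λ ≈ 65.0435. Check (Vieta): the three roots sum to 96, matching tr M = 96.
So the eigenvalues of A^T A are ≈ 3.1051, 27.8514, 65.0435 (all ≥ 0, as they must be for A^T A). The largest is λ_max ≈ 65.0435, hence ||A||_2 = sqrt(λ_max) ≈ 8.065.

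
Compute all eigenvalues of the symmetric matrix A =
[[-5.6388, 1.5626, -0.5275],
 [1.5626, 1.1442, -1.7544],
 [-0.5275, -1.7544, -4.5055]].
sigma(A) ≈ {-6, -5, 2}

A is real symmetric, so its spectrum consists of real eigenvalues. Expanding the characteristic polynomial of the displayed matrix gives
  det(λ I - A) = p(λ) = λ^3 + (9)λ^2 + (8)λ + (-60).
Solving p(λ) = 0 yields eigenvalues ≈ -6, -5, 2. (A is shown rounded to 4 decimals, so these recover the underlying integer eigenvalues to within that precision.)
Verification: the trace of A = -9 equals the sum of eigenvalues -9, and det(A) ≈ 59.9999 matches the eigenvalue product 60.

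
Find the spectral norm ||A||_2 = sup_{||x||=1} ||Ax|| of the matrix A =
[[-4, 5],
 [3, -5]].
||A||_2 = sqrt((75 + sqrt(5525))/2) ≈ 8.6409 (= sqrt(largest eigenvalue of A^T A))

||A||_2 = sigma_max(A) = sqrt(lambda_max(A^T A)). Form the symmetric matrix M = A^T A =
[[25, -35],
 [-35, 50]].
Its characteristic polynomial (trace, determinant of M give the coefficients) is
  p(λ) = det(λ I - M) = λ^2 - 75λ + 25.
For λ^2 - 75λ + 25 the discriminant is 5525. It is nonnegative but not a perfect square, so the roots are real and irrational: λ = (75 ± sqrt(5525))/2 ≈ 74.6652, 0.3348.
So the eigenvalues of A^T A are ≈ 0.3348, 74.6652 (all ≥ 0, as they must be for A^T A). The largest is λ_max = (75 + sqrt(5525))/2 ≈ 74.6652, hence ||A||_2 = sqrt(λ_max) = sqrt((75 + sqrt(5525))/2) ≈ 8.6409.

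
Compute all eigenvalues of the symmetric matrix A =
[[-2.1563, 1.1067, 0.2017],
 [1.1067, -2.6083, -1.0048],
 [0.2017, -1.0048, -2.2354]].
sigma(A) ≈ {-4, -2, -1}

A is real symmetric, so its spectrum consists of real eigenvalues. Expanding the characteristic polynomial of the displayed matrix gives
  det(λ I - A) = p(λ) = λ^3 + (7)λ^2 + (14)λ + (8).
Solving p(λ) = 0 yields eigenvalues ≈ -4, -2, -1. (A is shown rounded to 4 decimals, so these recover the underlying integer eigenvalues to within that precision.)
Verification: the trace of A = -7 equals the sum of eigenvalues -7, and det(A) ≈ -8.0000 matches the eigenvalue product -8.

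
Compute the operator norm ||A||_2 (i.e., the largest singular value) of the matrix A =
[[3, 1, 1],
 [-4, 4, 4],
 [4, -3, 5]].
||A||_2 ≈ 7.79 (= sqrt(largest eigenvalue of A^T A))

||A||_2 = sigma_max(A) = sqrt(lambda_max(A^T A)). Form the symmetric matrix M = A^T A =
[[41, -25, 7],
 [-25, 26, 2],
 [7, 2, 42]].
Its characteristic polynomial (trace, sum of principal 2x2 minors, determinant of M give the coefficients) is
  p(λ) = det(λ I - M) = λ^3 - 109λ^2 + 3202λ - 16384.
No integer candidate from the rational root theorem (±divisors of 16384) is a root, so the roots are irrational. The cubic discriminant is Δ = 1306469252 > 0, so there are three distinct real roots. p(6) = -880 and p(7) = 1032 have opposite signs, so a root lies in (6, 7); Newton's method refines it to λ ≈ 6.4487. p(41) = 590 and p(42) = -88 have opposite signs, so a root lies in (41, 42); Newton's method refines it to λ ≈ 41.8675. p(60) = -664 and p(61) = 330 have opposite signs, so a root lies in (60, 61); Newton's method refines it to λ ≈ 60.6838. Check (Vieta): the three roots sum to 109, matching tr M = 109.
So the eigenvalues of A^T A are ≈ 6.4487, 41.8675, 60.6838 (all ≥ 0, as they must be for A^T A). The largest is λ_max ≈ 60.6838, hence ||A||_2 = sqrt(λ_max) ≈ 7.79.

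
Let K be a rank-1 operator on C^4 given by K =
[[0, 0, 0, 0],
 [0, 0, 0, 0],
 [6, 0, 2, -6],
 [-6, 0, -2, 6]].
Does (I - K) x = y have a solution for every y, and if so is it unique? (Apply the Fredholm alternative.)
(I - K) is invertible (det(I - K) = -7 ≠ 0), so for every y in C^4 the equation (I - K) x = y has a unique solution.

K has rank 1, so it is an outer product K = u v^T: every row of K is a multiple of one row vector. Reading off the entries, u = (0, 0, -2, 2) and v = (-3, 0, -1, 3) (row i of K equals u_i·v^T). A rank-one matrix u v^T satisfies K u = u (v·u) and kills the (3)-dimensional subspace v^⊥, so its characteristic polynomial is lambda^3 (lambda - v·u) with v·u = tr K = 8. Hence the eigenvalues of I - K are 1 (multiplicity 3) and 1 - (8) = -7, so det(I - K) = -7. (Direct check: I - K =
[[1, 0, 0, 0],
 [0, 1, 0, 0],
 [-6, 0, -1, 6],
 [6, 0, 2, -5]]
has determinant -7.) The finite-dimensional Fredholm alternative says: either (I - K) is invertible, or ker(I - K) ≠ {0} and then range(I - K) = ker((I - K)^*)^⊥, with dim ker(I - K) = dim ker((I - K)^*). Since det(I - K) ≠ 0, 1 is not an eigenvalue of K and ker(I - K) = {0}, so we are in the first case: for every y there is a unique x = (I - K)^(-1) y. Explicitly, by the Sherman–Morrison formula, (I - u v^T)^(-1) = I + u v^T/(1 - v·u), i.e. (I - K)^(-1) = I + K/(-7).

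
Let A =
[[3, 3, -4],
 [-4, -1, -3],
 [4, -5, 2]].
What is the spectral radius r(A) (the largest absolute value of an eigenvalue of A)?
r(A) ≈ 6.5368

The eigenvalues of A are the roots of its characteristic polynomial. With M = A (coefficients from the trace, the sum of principal 2x2 minors, and det A):
  p(λ) = det(λ I - M) = λ^3 - 4λ^2 + 14λ + 159.
No integer candidate from the rational root theorem (±divisors of 159) is a root, so the roots are irrational. The cubic discriminant is Δ = -809995 < 0, so there is one real root and a complex-conjugate pair. p(-4) = -25 and p(-3) = 54 have opposite signs, so a root lies in (-4, -3); Newton's method refines it to λ ≈ -3.721. Dividing out (λ - (-3.721)) leaves approximately λ^2 - 7.721λ + 42.7301. For λ^2 - 7.721λ + 42.7301 the discriminant is -111.3063. It is negative, so the remaining roots are the complex-conjugate pair λ ≈ 3.8605 ± 5.2751i. Their product equals the constant term, so |λ|^2 ≈ 42.7301 and |λ| ≈ 6.5368.
Thus the eigenvalues (to 4 decimals) are -3.721 (modulus 3.721); 3.8605 ± 5.2751i (modulus 6.5368). The spectral radius is the largest modulus: r(A) ≈ 6.5368. (Cross-check: r(A) ≤ ||A||_2 ≈ 7.6046; equality holds whenever A is normal, though it can also hold for some non-normal A.)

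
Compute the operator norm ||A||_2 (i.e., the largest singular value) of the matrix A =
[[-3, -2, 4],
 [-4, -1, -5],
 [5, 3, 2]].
||A||_2 ≈ 8.5764 (= sqrt(largest eigenvalue of A^T A))

||A||_2 = sigma_max(A) = sqrt(lambda_max(A^T A)). Form the symmetric matrix M = A^T A =
[[50, 25, 18],
 [25, 14, 3],
 [18, 3, 45]].
Its characteristic polynomial (trace, sum of principal 2x2 minors, determinant of M give the coefficients) is
  p(λ) = det(λ I - M) = λ^3 - 109λ^2 + 2622λ - 1089.
No integer candidate from the rational root theorem (±divisors of 1089) is a root, so the roots are irrational. The cubic discriminant is Δ = 9505759617 > 0, so there are three distinct real roots. p(0) = -1089 and p(1) = 1425 have opposite signs, so a root lies in (0, 1); Newton's method refines it to λ ≈ 0.4227. p(35) = 31 and p(36) = -1305 have opposite signs, so a root lies in (35, 36); Newton's method refines it to λ ≈ 35.0233. p(73) = -1527 and p(74) = 1279 have opposite signs, so a root lies in (73, 74); Newton's method refines it to λ ≈ 73.554. Check (Vieta): the three roots sum to 109, matching tr M = 109.
So the eigenvalues of A^T A are ≈ 0.4227, 35.0233, 73.554 (all ≥ 0, as they must be for A^T A). The largest is λ_max ≈ 73.554, hence ||A||_2 = sqrt(λ_max) ≈ 8.5764.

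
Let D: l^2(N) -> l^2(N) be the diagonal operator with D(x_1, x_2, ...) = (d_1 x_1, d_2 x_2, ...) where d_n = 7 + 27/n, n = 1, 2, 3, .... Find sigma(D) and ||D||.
sigma(D) = {7 + 27/n : n ≥ 1} ∪ {7}; ||D|| = 34

A bounded diagonal operator on l^2 with diagonal entries d_n has spectrum equal to the closure of {d_n : n ≥ 1}: every d_n is an eigenvalue (with eigenvector e_n), so {d_n} ⊂ sigma(D); the spectrum is closed, so its closure is too; and for lambda not in the closure, (D - lambda I) has bounded inverse (the diagonal entries 1/(d_n - lambda) are bounded). For our sequence d_n = 7 + 27/n, n = 1, 2, 3, ...:
  - {d_n} = {7 + 27/n : n ≥ 1}; the only limit point is 7
  - closure = {7 + 27/n : n ≥ 1} ∪ {7}
For the norm: a diagonal operator has ||D|| = sup_n |d_n|. Here d_n = 7 + 27/n is positive and decreasing, so sup_n |d_n| = d_1 = 7 + 27 = 34. So ||D|| = 34.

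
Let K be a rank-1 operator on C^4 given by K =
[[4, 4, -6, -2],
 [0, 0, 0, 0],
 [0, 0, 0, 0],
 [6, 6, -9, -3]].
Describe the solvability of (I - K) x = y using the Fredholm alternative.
(I - K) is singular (det(I - K) = 0, i.e. 1 ∈ sigma(K)). (I - K) x = y is solvable iff y ⊥ ker((I - K)^*) = span{(2, 2, -3, -1)}, i.e. iff 2y_1 + 2y_2 - 3y_3 - y_4 = 0. When solvable, the solutions are x = y + c·(2, 0, 0, 3), c arbitrary (ker(I - K) = span{(2, 0, 0, 3)}, dimension 1).

K has rank 1, so it is an outer product K = u v^T: every row of K is a multiple of one row vector. Reading off the entries, u = (2, 0, 0, 3) and v = (2, 2, -3, -1) (row i of K equals u_i·v^T). A rank-one matrix u v^T satisfies K u = u (v·u) and kills the (3)-dimensional subspace v^⊥, so its characteristic polynomial is lambda^3 (lambda - v·u) with v·u = tr K = 1. Hence the eigenvalues of I - K are 1 (multiplicity 3) and 1 - (1) = 0, so det(I - K) = 0. (Direct check: I - K =
[[-3, -4, 6, 2],
 [0, 1, 0, 0],
 [0, 0, 1, 0],
 [-6, -6, 9, 4]]
has determinant 0.) So 1 is an eigenvalue of K and (I - K) is not invertible. The finite-dimensional Fredholm alternative says: either (I - K) is invertible, or ker(I - K) ≠ {0} and then range(I - K) = ker((I - K)^*)^⊥, with dim ker(I - K) = dim ker((I - K)^*). We are in the second case, so we need both kernels. Kernel of I - K: (I - K) u = u - u (v·u) = u - u = 0, so ker(I - K) = span{u} = span{(2, 0, 0, 3)} (it is exactly 1-dimensional because rank(I - K) = 3). Kernel of the adjoint: K is real, so (I - K)^* = I - K^T = I - v u^T, and (I - v u^T) v = v - v (u·v) = 0; hence ker((I - K)^*) = span{v} = span{(2, 2, -3, -1)}. Therefore (I - K) x = y is solvable iff <y, v> = 0, i.e. iff 2y_1 + 2y_2 - 3y_3 - y_4 = 0. When this holds, K y = u (v·y) = 0, so (I - K) y = y and x = y is a particular solution; the full solution set is the line x = y + c·u = y + c·(2, 0, 0, 3), c ∈ C.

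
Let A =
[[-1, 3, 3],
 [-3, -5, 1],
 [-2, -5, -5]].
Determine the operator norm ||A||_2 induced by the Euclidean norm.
||A||_2 ≈ 9.19 (= sqrt(largest eigenvalue of A^T A))

||A||_2 = sigma_max(A) = sqrt(lambda_max(A^T A)). Form the symmetric matrix M = A^T A =
[[14, 22, 4],
 [22, 59, 29],
 [4, 29, 35]].
Its characteristic polynomial (trace, sum of principal 2x2 minors, determinant of M give the coefficients) is
  p(λ) = det(λ I - M) = λ^3 - 108λ^2 + 2040λ - 4356.
No integer candidate from the rational root theorem (±divisors of 4356) is a root, so the roots are irrational. The cubic discriminant is Δ = 9395557200 > 0, so there are three distinct real roots. p(2) = -700 and p(3) = 819 have opposite signs, so a root lies in (2, 3); Newton's method refines it to λ ≈ 2.4445. p(21) = 117 and p(22) = -1100 have opposite signs, so a root lies in (21, 22); Newton's method refines it to λ ≈ 21.0994. p(84) = -2340 and p(85) = 2869 have opposite signs, so a root lies in (84, 85); Newton's method refines it to λ ≈ 84.4561. Check (Vieta): the three roots sum to 108, matching tr M = 108.
So the eigenvalues of A^T A are ≈ 2.4445, 21.0994, 84.4561 (all ≥ 0, as they must be for A^T A). The largest is λ_max ≈ 84.4561, hence ||A||_2 = sqrt(λ_max) ≈ 9.19.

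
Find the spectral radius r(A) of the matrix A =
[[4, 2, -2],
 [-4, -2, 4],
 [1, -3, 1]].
r(A) = sqrt(14) ≈ 3.7417

The eigenvalues of A are the roots of its characteristic polynomial. With M = A (coefficients from the trace, the sum of principal 2x2 minors, and det A):
  p(λ) = det(λ I - M) = λ^3 - 3λ^2 + 16λ - 28.
By the rational root theorem any rational root is an integer divisor of 28. Testing λ = 2: p(2) = 8 - 12 + 32 - 28 = 0, so λ = 2 is a root. Dividing out (λ - 2) leaves p(λ) = (λ - 2)(λ^2 - λ + 14). For λ^2 - λ + 14 the discriminant is -55. It is negative, so the roots are the complex-conjugate pair λ = 1/2 ± (sqrt(55)/2) i ≈ 0.5 ± 3.7081i. For a conjugate pair the product of the roots equals the constant term, so |λ|^2 = 14 and |λ| = sqrt(14) ≈ 3.7417.
Thus the eigenvalues (to 4 decimals) are 0.5 ± 3.7081i (modulus 3.7417); 2 (modulus 2). The spectral radius is the largest modulus: r(A) = sqrt(14) ≈ 3.7417. (Cross-check: r(A) ≤ ||A||_2 ≈ 7.7262; equality holds whenever A is normal, though it can also hold for some non-normal A.)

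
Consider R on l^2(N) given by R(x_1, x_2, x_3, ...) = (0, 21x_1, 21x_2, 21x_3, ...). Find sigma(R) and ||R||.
sigma(R) = closed disk {z in C : |z| ≤ 21}; ||R|| = 21

Note R = 21·U where U is the unit right shift (U x)_k = x_{k-1} (with x_0 := 0); so ||R|| = 21||U|| and sigma(R) = 21·sigma(U). ||R x||^2 = sum_{k≥1} |21x_k|^2 = 441||x||^2, so ||R|| = 21 and sigma(R) ⊂ {|z| ≤ 21}. For any |lambda| < 21, the equation (R - lambda I) x = 0 forces x_1 = 0, then 21x_k = lambda x_{k+1} ⇒ x = 0, so R has no eigenvalues. But (R - lambda I) is not surjective for |lambda| < 21: solving (R - lambda I) x = e_1 would require x_n proportional to (lambda/21)^(-n), which is not in l^2. So every |lambda| < 21 lies in the residual spectrum. The boundary |lambda| = 21 is in the approximate point spectrum (the spectrum is closed). Hence sigma(R) is the closed disk of radius 21.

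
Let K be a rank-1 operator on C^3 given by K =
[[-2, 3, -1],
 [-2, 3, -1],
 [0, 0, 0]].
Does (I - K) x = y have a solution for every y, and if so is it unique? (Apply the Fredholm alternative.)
(I - K) is singular (det(I - K) = 0, i.e. 1 ∈ sigma(K)). (I - K) x = y is solvable iff y ⊥ ker((I - K)^*) = span{(-2, 3, -1)}, i.e. iff -2y_1 + 3y_2 - y_3 = 0. When solvable, the solutions are x = y + c·(1, 1, 0), c arbitrary (ker(I - K) = span{(1, 1, 0)}, dimension 1).

K has rank 1, so it is an outer product K = u v^T: every row of K is a multiple of one row vector. Reading off the entries, u = (1, 1, 0) and v = (-2, 3, -1) (row i of K equals u_i·v^T). A rank-one matrix u v^T satisfies K u = u (v·u) and kills the (2)-dimensional subspace v^⊥, so its characteristic polynomial is lambda^2 (lambda - v·u) with v·u = tr K = 1. Hence the eigenvalues of I - K are 1 (multiplicity 2) and 1 - (1) = 0, so det(I - K) = 0. (Direct check: I - K =
[[3, -3, 1],
 [2, -2, 1],
 [0, 0, 1]]
has determinant 0.) So 1 is an eigenvalue of K and (I - K) is not invertible. The finite-dimensional Fredholm alternative says: either (I - K) is invertible, or ker(I - K) ≠ {0} and then range(I - K) = ker((I - K)^*)^⊥, with dim ker(I - K) = dim ker((I - K)^*). We are in the second case, so we need both kernels. Kernel of I - K: (I - K) u = u - u (v·u) = u - u = 0, so ker(I - K) = span{u} = span{(1, 1, 0)} (it is exactly 1-dimensional because rank(I - K) = 2). Kernel of the adjoint: K is real, so (I - K)^* = I - K^T = I - v u^T, and (I - v u^T) v = v - v (u·v) = 0; hence ker((I - K)^*) = span{v} = span{(-2, 3, -1)}. Therefore (I - K) x = y is solvable iff <y, v> = 0, i.e. iff -2y_1 + 3y_2 - y_3 = 0. When this holds, K y = u (v·y) = 0, so (I - K) y = y and x = y is a particular solution; the full solution set is the line x = y + c·u = y + c·(1, 1, 0), c ∈ C.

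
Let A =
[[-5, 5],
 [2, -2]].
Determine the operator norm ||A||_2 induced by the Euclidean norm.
||A||_2 = sqrt(58) ≈ 7.6158 (= sqrt(largest eigenvalue of A^T A))

||A||_2 = sigma_max(A) = sqrt(lambda_max(A^T A)). Form the symmetric matrix M = A^T A =
[[29, -29],
 [-29, 29]].
Its characteristic polynomial (trace, determinant of M give the coefficients) is
  p(λ) = det(λ I - M) = λ^2 - 58λ.
For λ^2 - 58λ the discriminant is 3364. It is a perfect square (58^2), so the roots are rational: λ = (58 ± 58)/2 = 58, 0.
So the eigenvalues of A^T A are ≈ 0, 58 (all ≥ 0, as they must be for A^T A). The largest is λ_max = 58, hence ||A||_2 = sqrt(λ_max) = sqrt(58) ≈ 7.6158.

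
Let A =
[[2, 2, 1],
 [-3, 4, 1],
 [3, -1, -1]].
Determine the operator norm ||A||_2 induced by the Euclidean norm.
||A||_2 ≈ 5.8673 (= sqrt(largest eigenvalue of A^T A))

||A||_2 = sigma_max(A) = sqrt(lambda_max(A^T A)). Form the symmetric matrix M = A^T A =
[[22, -11, -4],
 [-11, 21, 7],
 [-4, 7, 3]].
Its characteristic polynomial (trace, sum of principal 2x2 minors, determinant of M give the coefficients) is
  p(λ) = det(λ I - M) = λ^3 - 46λ^2 + 405λ - 225.
No integer candidate from the rational root theorem (±divisors of 225) is a root, so the roots are irrational. The cubic discriminant is Δ = 67838625 > 0, so there are three distinct real roots. p(0) = -225 and p(1) = 135 have opposite signs, so a root lies in (0, 1); Newton's method refines it to λ ≈ 0.5953. p(10) = 225 and p(11) = -5 have opposite signs, so a root lies in (10, 11); Newton's method refines it to λ ≈ 10.9795. p(34) = -327 and p(35) = 475 have opposite signs, so a root lies in (34, 35); Newton's method refines it to λ ≈ 34.4252. Check (Vieta): the three roots sum to 46, matching tr M = 46.
So the eigenvalues of A^T A are ≈ 0.5953, 10.9795, 34.4252 (all ≥ 0, as they must be for A^T A). The largest is λ_max ≈ 34.4252, hence ||A||_2 = sqrt(λ_max) ≈ 5.8673.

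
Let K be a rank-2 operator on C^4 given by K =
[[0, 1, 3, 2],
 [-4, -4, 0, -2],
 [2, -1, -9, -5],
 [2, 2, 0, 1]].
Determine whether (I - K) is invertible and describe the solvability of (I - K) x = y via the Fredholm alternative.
(I - K) is invertible (det(I - K) = 34 ≠ 0), so for every y in C^4 the equation (I - K) x = y has a unique solution.

K has rank 2 and factors as K = U V^T = u1 v1^T + u2 v2^T with u1 = (-1, 2, 2, -1), v1 = (-2, -2, 0, -1), u2 = (1, 0, -3, 0), v2 = (-2, -1, 3, 1) (multiplying out reproduces the displayed K). The nonzero eigenvalues of U V^T coincide with those of the 2 x 2 matrix G = V^T U = [[v1·u1, v1·u2], [v2·u1, v2·u2]] = [[-1, -2], [5, -11]], and by the Sylvester determinant identity det(I_4 - U V^T) = det(I_2 - V^T U) = det([[2, 2], [-5, 12]]) = (2)(12) - (2)(-5) = 34. (Direct check: I - K =
[[1, -1, -3, -2],
 [4, 5, 0, 2],
 [-2, 1, 10, 5],
 [-2, -2, 0, 0]]
has determinant 34.) The finite-dimensional Fredholm alternative says: either (I - K) is invertible, or ker(I - K) ≠ {0} and then range(I - K) = ker((I - K)^*)^⊥, with dim ker(I - K) = dim ker((I - K)^*). Since det(I - K) ≠ 0, 1 is not an eigenvalue of K and ker(I - K) = {0}, so we are in the first case: for every y there is a unique x = (I - K)^(-1) y. (Explicitly, by the Woodbury identity, (I - U V^T)^(-1) = I + U (I_2 - G)^(-1) V^T.)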